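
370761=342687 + 28074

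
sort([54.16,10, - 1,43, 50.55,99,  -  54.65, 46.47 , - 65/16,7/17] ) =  [ - 54.65,-65/16, - 1,7/17, 10, 43,46.47,50.55,54.16,99 ]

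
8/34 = 4/17 = 0.24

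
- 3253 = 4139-7392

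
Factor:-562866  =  -2^1*3^1 * 93811^1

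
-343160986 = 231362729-574523715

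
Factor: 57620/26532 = 215/99 = 3^(  -  2)*5^1 * 11^( - 1)*43^1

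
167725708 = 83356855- - 84368853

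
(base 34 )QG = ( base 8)1604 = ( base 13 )543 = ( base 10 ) 900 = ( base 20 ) 250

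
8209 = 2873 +5336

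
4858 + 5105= 9963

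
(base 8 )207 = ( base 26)55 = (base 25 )5a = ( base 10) 135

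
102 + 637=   739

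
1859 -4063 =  - 2204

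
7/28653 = 7/28653 = 0.00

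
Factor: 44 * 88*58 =2^6 * 11^2*29^1 = 224576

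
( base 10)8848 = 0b10001010010000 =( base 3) 110010201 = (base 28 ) b80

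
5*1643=8215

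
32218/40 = 16109/20= 805.45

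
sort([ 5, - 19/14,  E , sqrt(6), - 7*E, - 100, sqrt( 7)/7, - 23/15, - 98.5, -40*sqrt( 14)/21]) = [ -100, - 98.5, -7*E, - 40*sqrt(14) /21, - 23/15, - 19/14, sqrt( 7)/7 , sqrt(6),E, 5 ] 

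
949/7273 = 949/7273= 0.13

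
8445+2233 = 10678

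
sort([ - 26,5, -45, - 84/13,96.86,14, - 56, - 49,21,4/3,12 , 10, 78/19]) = [ - 56, - 49,  -  45,  -  26, - 84/13,4/3,78/19,5,10,12, 14,21,96.86]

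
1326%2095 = 1326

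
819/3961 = 819/3961= 0.21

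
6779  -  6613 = 166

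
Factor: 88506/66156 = 2^( -1)*3^2*11^1*37^( - 1 ) = 99/74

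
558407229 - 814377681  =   - 255970452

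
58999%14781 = 14656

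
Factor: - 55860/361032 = -2^( - 1 ) * 5^1*19^1*307^( - 1 ) = - 95/614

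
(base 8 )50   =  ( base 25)1F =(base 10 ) 40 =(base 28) 1c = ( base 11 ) 37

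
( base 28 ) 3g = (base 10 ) 100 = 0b1100100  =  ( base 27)3j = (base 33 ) 31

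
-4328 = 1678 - 6006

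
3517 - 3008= 509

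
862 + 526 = 1388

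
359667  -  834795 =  - 475128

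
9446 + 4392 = 13838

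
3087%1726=1361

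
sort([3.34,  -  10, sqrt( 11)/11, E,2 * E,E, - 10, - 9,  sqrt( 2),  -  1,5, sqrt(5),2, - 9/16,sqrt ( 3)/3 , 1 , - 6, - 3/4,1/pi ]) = [-10, - 10, - 9,-6,- 1, - 3/4, - 9/16 , sqrt( 11)/11,1/pi,sqrt( 3)/3, 1, sqrt( 2), 2,sqrt( 5), E,E , 3.34,5, 2*E ]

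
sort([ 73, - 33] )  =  [ - 33,73 ] 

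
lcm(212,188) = 9964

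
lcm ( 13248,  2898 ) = 92736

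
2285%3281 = 2285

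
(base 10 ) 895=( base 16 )37f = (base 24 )1d7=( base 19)292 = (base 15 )3EA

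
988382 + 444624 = 1433006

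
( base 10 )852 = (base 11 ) 705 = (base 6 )3540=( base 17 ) 2G2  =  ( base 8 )1524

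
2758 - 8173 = - 5415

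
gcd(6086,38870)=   2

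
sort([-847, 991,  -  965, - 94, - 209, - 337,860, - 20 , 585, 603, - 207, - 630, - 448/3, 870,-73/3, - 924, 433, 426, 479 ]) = [ - 965 , - 924, - 847, -630,-337 ,-209, - 207, - 448/3,-94,  -  73/3, - 20, 426, 433,479,585, 603, 860, 870, 991]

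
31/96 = 31/96 = 0.32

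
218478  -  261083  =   - 42605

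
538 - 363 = 175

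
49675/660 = 75 + 35/132 = 75.27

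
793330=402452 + 390878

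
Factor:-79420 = - 2^2 * 5^1*11^1 * 19^2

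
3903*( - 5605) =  - 21876315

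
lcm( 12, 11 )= 132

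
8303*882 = 7323246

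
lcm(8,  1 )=8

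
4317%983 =385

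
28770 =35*822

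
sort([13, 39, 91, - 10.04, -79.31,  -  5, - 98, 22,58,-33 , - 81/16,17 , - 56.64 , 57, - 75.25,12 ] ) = [ - 98, - 79.31, - 75.25, - 56.64, - 33, - 10.04, - 81/16, - 5, 12, 13,17, 22, 39, 57,58, 91 ]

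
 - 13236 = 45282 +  - 58518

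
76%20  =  16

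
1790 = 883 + 907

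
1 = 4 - 3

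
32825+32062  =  64887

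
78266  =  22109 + 56157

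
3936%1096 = 648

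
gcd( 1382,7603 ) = 1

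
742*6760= 5015920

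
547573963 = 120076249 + 427497714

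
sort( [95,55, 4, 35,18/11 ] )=[ 18/11, 4, 35, 55,95 ] 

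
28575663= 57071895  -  28496232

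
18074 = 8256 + 9818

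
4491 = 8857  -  4366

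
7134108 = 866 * 8238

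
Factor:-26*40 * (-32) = 33280 = 2^9* 5^1 * 13^1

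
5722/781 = 5722/781 = 7.33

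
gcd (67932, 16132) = 148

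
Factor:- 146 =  - 2^1*73^1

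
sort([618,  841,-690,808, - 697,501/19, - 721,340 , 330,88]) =[ - 721,  -  697 , - 690, 501/19,88, 330,340,618,808,841 ]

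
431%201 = 29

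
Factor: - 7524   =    -  2^2*3^2*11^1*19^1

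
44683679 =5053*8843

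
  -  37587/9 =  - 4177+2/3 = - 4176.33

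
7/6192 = 7/6192 = 0.00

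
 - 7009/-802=7009/802 =8.74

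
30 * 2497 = 74910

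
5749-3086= 2663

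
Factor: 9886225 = 5^2*395449^1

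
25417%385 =7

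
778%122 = 46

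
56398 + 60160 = 116558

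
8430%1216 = 1134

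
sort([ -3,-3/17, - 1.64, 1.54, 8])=[ - 3, - 1.64,  -  3/17, 1.54,8]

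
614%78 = 68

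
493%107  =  65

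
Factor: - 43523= - 71^1*613^1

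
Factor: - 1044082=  - 2^1*13^2 * 3089^1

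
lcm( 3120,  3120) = 3120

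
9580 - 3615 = 5965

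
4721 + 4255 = 8976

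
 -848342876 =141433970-989776846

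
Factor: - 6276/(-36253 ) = 2^2*3^1*7^(-1 ) * 523^1*5179^(-1) 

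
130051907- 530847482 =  - 400795575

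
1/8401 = 1/8401 = 0.00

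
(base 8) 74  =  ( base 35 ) 1P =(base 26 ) 28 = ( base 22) 2g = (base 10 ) 60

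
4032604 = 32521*124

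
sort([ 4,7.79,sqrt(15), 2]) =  [2,sqrt( 15) , 4, 7.79]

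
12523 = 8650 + 3873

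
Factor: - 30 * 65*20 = -39000= - 2^3 * 3^1*5^3*13^1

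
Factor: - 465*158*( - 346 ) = 2^2*3^1*5^1*31^1*79^1 * 173^1 = 25420620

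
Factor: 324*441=2^2*3^6 * 7^2  =  142884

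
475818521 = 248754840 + 227063681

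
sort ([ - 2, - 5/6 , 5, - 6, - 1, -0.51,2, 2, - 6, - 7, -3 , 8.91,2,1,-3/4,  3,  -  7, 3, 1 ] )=[ -7,-7, - 6,-6,-3,-2 ,- 1,-5/6, - 3/4,-0.51,1, 1,2,2,2,3,3,5,  8.91]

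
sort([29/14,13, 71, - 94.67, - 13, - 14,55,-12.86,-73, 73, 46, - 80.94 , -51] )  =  [ - 94.67, - 80.94, - 73, - 51,-14, -13, - 12.86,29/14, 13,46, 55,71, 73 ]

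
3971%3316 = 655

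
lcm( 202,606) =606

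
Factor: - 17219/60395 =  - 5^( - 1) *47^( - 1)* 67^1 = - 67/235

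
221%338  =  221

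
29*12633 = 366357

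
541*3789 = 2049849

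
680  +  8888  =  9568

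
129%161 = 129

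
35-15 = 20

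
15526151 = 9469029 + 6057122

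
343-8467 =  - 8124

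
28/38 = 14/19  =  0.74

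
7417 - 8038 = -621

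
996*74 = 73704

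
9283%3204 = 2875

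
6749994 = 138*48913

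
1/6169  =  1/6169 = 0.00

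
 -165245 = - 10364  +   - 154881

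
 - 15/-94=15/94 = 0.16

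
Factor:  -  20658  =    -  2^1 * 3^1*11^1*313^1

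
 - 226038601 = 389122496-615161097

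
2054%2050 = 4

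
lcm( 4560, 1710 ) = 13680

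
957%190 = 7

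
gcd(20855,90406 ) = 1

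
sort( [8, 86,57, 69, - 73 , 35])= [- 73, 8,35,57 , 69,86]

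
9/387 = 1/43 = 0.02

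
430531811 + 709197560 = 1139729371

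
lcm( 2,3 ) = 6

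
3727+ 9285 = 13012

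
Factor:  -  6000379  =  -7^1*11^1*149^1 * 523^1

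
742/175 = 106/25= 4.24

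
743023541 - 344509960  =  398513581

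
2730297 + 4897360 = 7627657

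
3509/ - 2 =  - 3509/2 = - 1754.50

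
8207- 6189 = 2018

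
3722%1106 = 404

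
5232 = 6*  872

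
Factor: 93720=2^3*3^1 * 5^1*11^1*71^1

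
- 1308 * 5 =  - 6540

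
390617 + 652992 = 1043609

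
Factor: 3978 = 2^1 *3^2*13^1*17^1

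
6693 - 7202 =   -  509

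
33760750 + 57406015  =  91166765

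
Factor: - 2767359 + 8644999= 2^3*5^1*146941^1 = 5877640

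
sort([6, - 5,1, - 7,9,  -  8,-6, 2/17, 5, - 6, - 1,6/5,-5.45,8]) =[ - 8,-7, - 6, - 6, - 5.45, - 5,-1 , 2/17,1,6/5,5,6,8,9]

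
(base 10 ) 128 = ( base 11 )107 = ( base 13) 9b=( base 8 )200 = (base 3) 11202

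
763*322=245686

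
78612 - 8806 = 69806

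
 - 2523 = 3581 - 6104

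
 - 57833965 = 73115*( - 791)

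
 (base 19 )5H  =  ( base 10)112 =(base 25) 4c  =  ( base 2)1110000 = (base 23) 4k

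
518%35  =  28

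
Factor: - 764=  - 2^2*191^1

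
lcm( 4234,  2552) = 186296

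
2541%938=665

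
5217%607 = 361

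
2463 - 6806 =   -  4343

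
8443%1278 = 775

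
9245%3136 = 2973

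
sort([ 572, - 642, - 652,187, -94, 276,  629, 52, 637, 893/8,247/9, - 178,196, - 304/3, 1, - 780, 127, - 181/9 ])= [ - 780 , - 652, - 642,-178, - 304/3, - 94,-181/9, 1, 247/9,  52, 893/8, 127,187, 196, 276, 572 , 629 , 637 ] 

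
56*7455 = 417480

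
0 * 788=0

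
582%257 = 68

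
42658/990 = 43+4/45 = 43.09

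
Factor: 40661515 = 5^1*2411^1*3373^1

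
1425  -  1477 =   -  52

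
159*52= 8268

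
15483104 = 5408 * 2863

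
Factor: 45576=2^3 * 3^3 * 211^1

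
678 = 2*339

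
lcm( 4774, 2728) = 19096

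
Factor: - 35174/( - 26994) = 3^( - 1)*11^(-1)*43^1 = 43/33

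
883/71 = 883/71 = 12.44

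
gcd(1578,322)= 2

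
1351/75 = 1351/75 = 18.01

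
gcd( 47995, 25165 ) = 5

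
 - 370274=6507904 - 6878178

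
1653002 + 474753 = 2127755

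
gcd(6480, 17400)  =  120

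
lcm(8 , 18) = 72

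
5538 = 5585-47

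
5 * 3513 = 17565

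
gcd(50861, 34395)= 1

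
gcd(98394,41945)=1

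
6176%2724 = 728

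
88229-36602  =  51627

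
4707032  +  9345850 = 14052882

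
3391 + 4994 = 8385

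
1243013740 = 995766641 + 247247099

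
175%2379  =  175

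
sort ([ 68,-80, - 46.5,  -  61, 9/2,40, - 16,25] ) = [ - 80,-61, - 46.5, - 16,9/2, 25, 40, 68]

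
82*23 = 1886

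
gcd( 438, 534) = 6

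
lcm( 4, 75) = 300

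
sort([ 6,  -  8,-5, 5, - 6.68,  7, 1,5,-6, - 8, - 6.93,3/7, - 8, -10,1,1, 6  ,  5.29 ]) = [-10,-8 , - 8,-8, - 6.93,-6.68, - 6, - 5,  3/7, 1,1,  1,5, 5,5.29,  6, 6,7 ]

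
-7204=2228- 9432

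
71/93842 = 71/93842=0.00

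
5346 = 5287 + 59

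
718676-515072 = 203604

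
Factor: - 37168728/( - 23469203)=2^3*3^1*47^1 * 83^1*349^( - 1)*397^1*67247^(  -  1)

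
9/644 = 9/644 = 0.01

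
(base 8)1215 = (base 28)n9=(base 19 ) 1f7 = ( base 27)O5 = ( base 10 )653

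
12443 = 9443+3000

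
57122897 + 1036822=58159719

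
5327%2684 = 2643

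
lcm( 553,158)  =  1106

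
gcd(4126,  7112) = 2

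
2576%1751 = 825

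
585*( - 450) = -263250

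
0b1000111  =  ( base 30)2b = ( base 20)3b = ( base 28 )2F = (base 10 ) 71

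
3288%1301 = 686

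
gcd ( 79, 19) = 1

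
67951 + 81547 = 149498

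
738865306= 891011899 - 152146593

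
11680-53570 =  - 41890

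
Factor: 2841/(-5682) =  -1/2 = - 2^( - 1)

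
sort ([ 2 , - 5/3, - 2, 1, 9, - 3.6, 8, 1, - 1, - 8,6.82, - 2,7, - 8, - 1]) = [ - 8, - 8 , - 3.6, - 2, - 2, - 5/3, - 1,-1,1, 1, 2, 6.82,7, 8, 9] 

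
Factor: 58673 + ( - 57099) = 1574 = 2^1*787^1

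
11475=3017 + 8458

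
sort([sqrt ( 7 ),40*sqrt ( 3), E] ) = [sqrt( 7 ),E,  40*sqrt( 3) ]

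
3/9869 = 3/9869  =  0.00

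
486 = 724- 238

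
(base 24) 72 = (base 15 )B5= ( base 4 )2222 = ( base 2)10101010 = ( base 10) 170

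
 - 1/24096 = -1  +  24095/24096 = - 0.00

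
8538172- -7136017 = 15674189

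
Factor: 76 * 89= 6764 = 2^2 * 19^1*89^1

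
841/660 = 1  +  181/660= 1.27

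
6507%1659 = 1530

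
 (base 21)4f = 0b1100011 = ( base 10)99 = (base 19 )54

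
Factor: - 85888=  - 2^7*11^1*61^1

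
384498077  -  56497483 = 328000594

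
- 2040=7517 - 9557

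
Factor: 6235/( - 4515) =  - 29/21 = - 3^( - 1 )*7^( - 1 )*29^1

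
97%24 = 1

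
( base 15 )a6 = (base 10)156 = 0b10011100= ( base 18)8c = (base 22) 72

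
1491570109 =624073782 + 867496327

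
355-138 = 217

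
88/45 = 88/45 = 1.96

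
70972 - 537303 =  - 466331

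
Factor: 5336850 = 2^1*3^1*5^2*47^1*757^1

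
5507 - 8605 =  - 3098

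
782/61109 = 782/61109 = 0.01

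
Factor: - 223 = -223^1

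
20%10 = 0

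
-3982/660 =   -  181/30= -6.03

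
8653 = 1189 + 7464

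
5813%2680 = 453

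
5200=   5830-630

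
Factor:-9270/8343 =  - 10/9 = - 2^1*3^(-2 ) * 5^1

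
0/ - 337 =0/1 =- 0.00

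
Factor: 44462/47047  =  86/91 = 2^1 * 7^(-1)*13^( - 1)*43^1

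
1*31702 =31702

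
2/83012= 1/41506 = 0.00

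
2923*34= 99382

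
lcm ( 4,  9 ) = 36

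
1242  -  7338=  - 6096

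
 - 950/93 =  - 11  +  73/93 = - 10.22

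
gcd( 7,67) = 1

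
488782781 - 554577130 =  - 65794349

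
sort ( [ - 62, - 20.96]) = [ - 62,  -  20.96 ]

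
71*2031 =144201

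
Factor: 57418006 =2^1*37^1*775919^1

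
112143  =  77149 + 34994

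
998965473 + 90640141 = 1089605614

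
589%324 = 265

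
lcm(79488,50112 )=2305152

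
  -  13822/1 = - 13822  =  -13822.00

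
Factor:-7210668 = - 2^2*3^1*600889^1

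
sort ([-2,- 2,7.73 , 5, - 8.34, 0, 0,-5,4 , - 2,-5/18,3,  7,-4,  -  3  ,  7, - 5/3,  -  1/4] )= [ - 8.34,-5 , - 4,- 3,  -  2, - 2, - 2, - 5/3, -5/18,  -  1/4 , 0,0,3 , 4,5,7, 7,7.73] 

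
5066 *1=5066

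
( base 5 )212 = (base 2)111001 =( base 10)57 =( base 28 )21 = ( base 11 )52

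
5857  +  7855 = 13712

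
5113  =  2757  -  -2356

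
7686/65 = 118 + 16/65  =  118.25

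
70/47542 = 35/23771 = 0.00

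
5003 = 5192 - 189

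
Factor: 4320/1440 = 3^1 =3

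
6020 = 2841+3179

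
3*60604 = 181812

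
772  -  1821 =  - 1049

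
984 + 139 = 1123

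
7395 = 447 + 6948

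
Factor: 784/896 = 2^(-3 ) *7^1 = 7/8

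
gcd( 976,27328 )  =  976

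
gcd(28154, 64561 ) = 7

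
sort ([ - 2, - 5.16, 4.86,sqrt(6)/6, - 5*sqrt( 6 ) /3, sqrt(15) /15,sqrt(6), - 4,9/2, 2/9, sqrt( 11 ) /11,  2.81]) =[ - 5.16, - 5 * sqrt (6) /3, - 4, - 2,2/9,sqrt(15) /15,sqrt(11) /11, sqrt ( 6 )/6, sqrt(6 ),2.81,9/2 , 4.86]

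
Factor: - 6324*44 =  - 2^4*3^1 *11^1  *17^1 * 31^1= - 278256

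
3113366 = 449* 6934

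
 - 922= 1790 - 2712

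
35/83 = 35/83 = 0.42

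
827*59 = 48793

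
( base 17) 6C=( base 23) 4M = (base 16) 72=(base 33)3f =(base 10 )114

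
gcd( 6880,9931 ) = 1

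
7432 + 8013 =15445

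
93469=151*619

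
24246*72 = 1745712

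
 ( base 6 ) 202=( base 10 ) 74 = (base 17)46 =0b1001010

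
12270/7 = 12270/7=1752.86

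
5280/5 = 1056 = 1056.00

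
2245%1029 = 187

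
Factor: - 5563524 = -2^2*3^1* 463627^1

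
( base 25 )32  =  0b1001101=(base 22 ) 3B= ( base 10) 77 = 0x4D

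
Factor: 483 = 3^1*7^1*23^1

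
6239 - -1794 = 8033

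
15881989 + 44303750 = 60185739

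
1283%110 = 73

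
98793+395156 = 493949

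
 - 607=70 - 677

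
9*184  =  1656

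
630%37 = 1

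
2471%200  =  71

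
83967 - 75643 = 8324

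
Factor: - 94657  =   - 103^1*919^1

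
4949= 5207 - 258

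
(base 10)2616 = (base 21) 5JC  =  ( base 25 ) 44g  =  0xA38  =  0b101000111000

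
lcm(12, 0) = 0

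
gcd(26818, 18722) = 506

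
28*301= 8428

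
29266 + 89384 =118650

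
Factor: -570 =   -  2^1*3^1*5^1*19^1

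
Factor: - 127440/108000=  - 59/50 = - 2^( - 1 ) * 5^(- 2 )* 59^1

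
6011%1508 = 1487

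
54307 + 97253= 151560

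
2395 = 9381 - 6986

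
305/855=61/171 = 0.36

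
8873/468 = 8873/468  =  18.96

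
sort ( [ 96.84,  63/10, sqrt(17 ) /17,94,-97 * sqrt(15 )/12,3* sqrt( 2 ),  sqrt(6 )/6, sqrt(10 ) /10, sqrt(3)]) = [ - 97 *sqrt( 15 )/12, sqrt( 17) /17,sqrt( 10 )/10,  sqrt(6) /6, sqrt(3 ), 3 * sqrt ( 2), 63/10,94,  96.84]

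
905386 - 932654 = - 27268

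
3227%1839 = 1388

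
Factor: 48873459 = 3^1*23^1*708311^1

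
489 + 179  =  668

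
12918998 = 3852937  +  9066061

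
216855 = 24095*9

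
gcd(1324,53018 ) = 2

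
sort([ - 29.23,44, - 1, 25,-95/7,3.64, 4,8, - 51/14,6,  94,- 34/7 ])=[ - 29.23 , - 95/7, - 34/7 , - 51/14,-1,  3.64, 4,6,8,25,  44,  94 ] 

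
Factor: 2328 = 2^3*3^1*97^1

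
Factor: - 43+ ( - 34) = - 7^1*11^1 = - 77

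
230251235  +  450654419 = 680905654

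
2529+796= 3325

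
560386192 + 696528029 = 1256914221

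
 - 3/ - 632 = 3/632 = 0.00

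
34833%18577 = 16256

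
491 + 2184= 2675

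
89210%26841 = 8687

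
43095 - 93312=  - 50217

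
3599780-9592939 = -5993159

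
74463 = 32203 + 42260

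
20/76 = 5/19 = 0.26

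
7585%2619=2347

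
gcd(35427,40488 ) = 5061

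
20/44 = 5/11 =0.45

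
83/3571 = 83/3571 = 0.02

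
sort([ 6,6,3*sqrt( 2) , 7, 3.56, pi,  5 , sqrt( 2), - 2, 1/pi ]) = [  -  2,1/pi, sqrt(2 ),pi , 3.56,3*sqrt(2) , 5,  6,6,7 ] 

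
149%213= 149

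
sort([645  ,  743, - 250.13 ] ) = [ - 250.13,  645, 743 ] 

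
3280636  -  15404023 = -12123387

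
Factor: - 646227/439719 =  - 215409/146573 = -  3^1 * 7^( - 1) * 59^1*1217^1 * 20939^(- 1 )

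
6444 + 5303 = 11747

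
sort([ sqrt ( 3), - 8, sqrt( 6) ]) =[ - 8, sqrt( 3 ),sqrt(6 ) ]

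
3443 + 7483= 10926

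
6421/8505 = 6421/8505=0.75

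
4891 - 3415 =1476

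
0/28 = 0 = 0.00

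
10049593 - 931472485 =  - 921422892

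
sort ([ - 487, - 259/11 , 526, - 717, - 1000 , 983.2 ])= [ - 1000, - 717, - 487, - 259/11, 526,  983.2] 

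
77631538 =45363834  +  32267704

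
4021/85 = 4021/85 = 47.31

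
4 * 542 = 2168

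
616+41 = 657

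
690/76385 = 138/15277 = 0.01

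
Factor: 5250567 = 3^1*7^1*250027^1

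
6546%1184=626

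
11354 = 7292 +4062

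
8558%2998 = 2562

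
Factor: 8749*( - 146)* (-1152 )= 2^8*3^2*13^1*73^1 * 673^1 = 1471511808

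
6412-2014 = 4398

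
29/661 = 29/661 = 0.04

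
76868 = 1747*44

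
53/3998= 53/3998 = 0.01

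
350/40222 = 25/2873 = 0.01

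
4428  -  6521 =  - 2093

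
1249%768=481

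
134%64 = 6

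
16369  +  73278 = 89647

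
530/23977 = 530/23977 = 0.02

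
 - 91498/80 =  - 1144 + 11/40 = - 1143.72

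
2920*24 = 70080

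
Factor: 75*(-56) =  - 2^3* 3^1*5^2 * 7^1 = -  4200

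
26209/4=26209/4 = 6552.25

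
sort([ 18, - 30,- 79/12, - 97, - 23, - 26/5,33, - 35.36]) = [ - 97, - 35.36, - 30, - 23, - 79/12, -26/5, 18, 33 ] 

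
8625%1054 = 193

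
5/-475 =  - 1/95 = - 0.01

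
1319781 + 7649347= 8969128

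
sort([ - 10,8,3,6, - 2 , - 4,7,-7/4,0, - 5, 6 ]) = [ - 10, -5, - 4, - 2, - 7/4,  0 , 3,6, 6,7,8 ] 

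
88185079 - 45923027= 42262052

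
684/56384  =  171/14096 = 0.01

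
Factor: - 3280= - 2^4*5^1*41^1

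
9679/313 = 9679/313 = 30.92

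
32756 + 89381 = 122137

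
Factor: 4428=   2^2*3^3*41^1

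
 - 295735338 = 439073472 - 734808810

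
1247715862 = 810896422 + 436819440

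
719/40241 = 719/40241 = 0.02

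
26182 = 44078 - 17896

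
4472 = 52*86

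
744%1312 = 744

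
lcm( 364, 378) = 9828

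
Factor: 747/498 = 3/2 = 2^( - 1 )*3^1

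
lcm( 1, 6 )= 6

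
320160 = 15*21344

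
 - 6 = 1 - 7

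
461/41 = 11 + 10/41 = 11.24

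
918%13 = 8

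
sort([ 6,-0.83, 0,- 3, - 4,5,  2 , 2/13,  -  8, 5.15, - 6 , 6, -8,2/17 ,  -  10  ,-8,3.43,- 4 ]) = [-10, - 8, - 8, -8,- 6, - 4,-4,-3, -0.83, 0,2/17,2/13, 2, 3.43,  5,  5.15,6, 6] 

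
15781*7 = 110467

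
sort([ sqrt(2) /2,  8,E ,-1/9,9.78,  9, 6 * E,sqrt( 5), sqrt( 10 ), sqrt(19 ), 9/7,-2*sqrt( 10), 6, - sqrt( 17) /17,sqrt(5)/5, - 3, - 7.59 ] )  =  [ - 7.59, - 2* sqrt( 10 ), - 3, - sqrt( 17)/17, - 1/9, sqrt(5 ) /5,sqrt( 2 ) /2,9/7,sqrt( 5),E, sqrt (10),sqrt( 19),6, 8,  9 , 9.78  ,  6*E]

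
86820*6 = 520920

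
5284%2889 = 2395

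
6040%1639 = 1123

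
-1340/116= - 12+13/29   =  -11.55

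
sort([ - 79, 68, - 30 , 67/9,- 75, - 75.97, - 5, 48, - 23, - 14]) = [ - 79, - 75.97, - 75  , - 30, - 23,-14,-5,67/9,48, 68] 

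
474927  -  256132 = 218795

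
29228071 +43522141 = 72750212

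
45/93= 15/31=0.48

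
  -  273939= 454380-728319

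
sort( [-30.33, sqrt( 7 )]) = [-30.33, sqrt( 7)]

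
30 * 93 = 2790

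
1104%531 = 42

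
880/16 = 55  =  55.00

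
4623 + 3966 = 8589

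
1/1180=1/1180   =  0.00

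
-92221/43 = -2145 + 14/43 = -2144.67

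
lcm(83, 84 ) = 6972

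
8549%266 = 37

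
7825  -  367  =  7458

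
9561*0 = 0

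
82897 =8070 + 74827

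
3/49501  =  3/49501 = 0.00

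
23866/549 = 23866/549 = 43.47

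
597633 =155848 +441785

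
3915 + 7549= 11464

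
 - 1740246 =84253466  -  85993712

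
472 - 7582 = - 7110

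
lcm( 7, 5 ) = 35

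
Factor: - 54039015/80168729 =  -3^3*5^1 * 613^1*653^1*80168729^(  -  1) 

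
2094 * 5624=11776656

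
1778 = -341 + 2119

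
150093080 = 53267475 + 96825605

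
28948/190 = 14474/95 = 152.36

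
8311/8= 8311/8 = 1038.88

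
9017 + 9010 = 18027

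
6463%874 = 345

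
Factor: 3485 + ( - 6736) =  - 3251^1= - 3251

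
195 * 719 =140205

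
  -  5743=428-6171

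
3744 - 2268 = 1476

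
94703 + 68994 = 163697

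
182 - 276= - 94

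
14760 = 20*738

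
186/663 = 62/221 = 0.28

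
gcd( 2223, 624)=39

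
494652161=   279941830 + 214710331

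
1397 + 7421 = 8818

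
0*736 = 0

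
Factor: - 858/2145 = - 2/5 = - 2^1 * 5^( - 1)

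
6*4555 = 27330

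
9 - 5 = 4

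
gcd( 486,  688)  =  2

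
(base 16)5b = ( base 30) 31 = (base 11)83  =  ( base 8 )133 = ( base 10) 91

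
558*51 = 28458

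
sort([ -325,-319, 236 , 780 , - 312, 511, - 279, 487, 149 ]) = [-325, - 319, - 312 , - 279, 149, 236,487 , 511,780 ] 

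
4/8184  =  1/2046 = 0.00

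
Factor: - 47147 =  - 47147^1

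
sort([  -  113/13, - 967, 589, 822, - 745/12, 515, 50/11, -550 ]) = [ - 967,-550, - 745/12, - 113/13, 50/11,515,589,822] 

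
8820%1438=192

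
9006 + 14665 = 23671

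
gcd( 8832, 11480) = 8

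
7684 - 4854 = 2830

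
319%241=78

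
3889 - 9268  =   - 5379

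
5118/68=75  +  9/34 = 75.26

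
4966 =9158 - 4192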